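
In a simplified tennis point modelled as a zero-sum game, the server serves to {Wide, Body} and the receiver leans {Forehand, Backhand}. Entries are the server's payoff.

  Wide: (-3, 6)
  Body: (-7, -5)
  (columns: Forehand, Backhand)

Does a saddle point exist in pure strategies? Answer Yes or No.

Yes

Row minima: Wide → -3, Body → -7; maximin = -3.
Column maxima: Forehand → -3, Backhand → 6; minimax = -3.
maximin = minimax = -3, so a saddle point exists.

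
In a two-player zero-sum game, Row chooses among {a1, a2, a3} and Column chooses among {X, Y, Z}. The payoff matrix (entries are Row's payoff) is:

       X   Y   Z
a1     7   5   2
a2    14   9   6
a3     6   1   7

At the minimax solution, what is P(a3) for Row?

1/3

Row minima: a1 → 2, a2 → 6, a3 → 1; maximin = 6.
Column maxima: X → 14, Y → 9, Z → 7; minimax = 7.
6 ≠ 7, so there is no saddle point; optimal play is mixed.
a1 is strictly dominated by a2, so Row never plays it.
X is strictly dominated by Y (it gives Row strictly more in every row), so Column never plays it.
On the remaining 2×2 (a2, a3 vs Y, Z):
Let Row play a2 with probability p. Expected payoff against Y: 9p + 1(1−p) = 8p + 1; against Z: 6p + 7(1−p) = −p + 7.
Setting these equal: 8p + 1 = −p + 7 ⇒ 9p = 6 ⇒ p = 2/3, and the value is (8)·(2/3) + 1 = 19/3.
For Column: with q = P(Y), equating a2's and a3's payoffs gives 3q + 6 = −6q + 7 ⇒ q = 1/9.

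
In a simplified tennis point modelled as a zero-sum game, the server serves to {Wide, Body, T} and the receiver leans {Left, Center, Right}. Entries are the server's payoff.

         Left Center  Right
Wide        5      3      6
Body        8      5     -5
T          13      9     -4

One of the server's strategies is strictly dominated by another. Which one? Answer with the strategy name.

T gives a strictly higher payoff than Body against every column: 13 > 8, 9 > 5, -4 > -5.
So Body is strictly dominated and the server never plays it.

Body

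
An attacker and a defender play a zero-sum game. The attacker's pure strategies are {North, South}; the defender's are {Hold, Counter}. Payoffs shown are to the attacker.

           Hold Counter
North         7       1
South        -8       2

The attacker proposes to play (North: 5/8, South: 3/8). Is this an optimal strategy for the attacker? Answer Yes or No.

Against Hold this mix gives (5/8)·7 + (3/8)·(-8) = 11/8.
Against Counter this mix gives (5/8)·1 + (3/8)·2 = 11/8.
All of the defender's active replies (Hold, Counter) yield 11/8, and no column does worse for the attacker. The mix makes the defender indifferent and guarantees 11/8, so it is optimal.

Yes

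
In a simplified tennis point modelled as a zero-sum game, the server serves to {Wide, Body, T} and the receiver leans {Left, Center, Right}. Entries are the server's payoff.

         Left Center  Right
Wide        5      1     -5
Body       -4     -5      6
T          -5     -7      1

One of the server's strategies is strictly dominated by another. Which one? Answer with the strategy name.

T

Body gives a strictly higher payoff than T against every column: -4 > -5, -5 > -7, 6 > 1.
So T is strictly dominated and the server never plays it.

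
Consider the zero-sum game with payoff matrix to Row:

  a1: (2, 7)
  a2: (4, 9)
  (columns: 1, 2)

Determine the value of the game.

4

Row minima: a1 → 2, a2 → 4; maximin = 4.
Column maxima: 1 → 4, 2 → 9; minimax = 4.
Since maximin = minimax = 4, there is a saddle point and the value is 4.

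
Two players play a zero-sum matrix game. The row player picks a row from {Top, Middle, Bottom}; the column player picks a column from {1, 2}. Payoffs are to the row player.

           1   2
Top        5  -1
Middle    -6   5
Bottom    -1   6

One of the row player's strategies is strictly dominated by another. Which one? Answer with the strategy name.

Middle

Bottom gives a strictly higher payoff than Middle against every column: -1 > -6, 6 > 5.
So Middle is strictly dominated and the row player never plays it.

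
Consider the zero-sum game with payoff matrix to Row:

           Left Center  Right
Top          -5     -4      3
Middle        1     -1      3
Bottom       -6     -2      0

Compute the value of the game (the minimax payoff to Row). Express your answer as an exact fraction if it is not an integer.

Row minima: Top → -5, Middle → -1, Bottom → -6; maximin = -1.
Column maxima: Left → 1, Center → -1, Right → 3; minimax = -1.
Since maximin = minimax = -1, there is a saddle point and the value is -1.

-1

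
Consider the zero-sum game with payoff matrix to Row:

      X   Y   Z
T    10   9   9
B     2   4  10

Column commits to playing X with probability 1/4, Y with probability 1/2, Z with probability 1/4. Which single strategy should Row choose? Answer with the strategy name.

Expected payoff of T: (1/4)·10 + (1/2)·9 + (1/4)·9 = 37/4.
Expected payoff of B: (1/4)·2 + (1/2)·4 + (1/4)·10 = 5.
The largest is 37/4, so Row's best response is T.

T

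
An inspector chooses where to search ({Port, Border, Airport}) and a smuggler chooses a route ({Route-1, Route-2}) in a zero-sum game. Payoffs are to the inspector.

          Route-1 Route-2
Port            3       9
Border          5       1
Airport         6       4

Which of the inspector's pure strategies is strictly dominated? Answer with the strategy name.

Border

Airport gives a strictly higher payoff than Border against every column: 6 > 5, 4 > 1.
So Border is strictly dominated and the inspector never plays it.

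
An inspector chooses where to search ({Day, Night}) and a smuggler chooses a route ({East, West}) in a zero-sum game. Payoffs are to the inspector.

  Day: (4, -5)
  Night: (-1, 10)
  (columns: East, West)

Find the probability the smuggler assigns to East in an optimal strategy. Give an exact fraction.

3/4

Row minima: Day → -5, Night → -1; maximin = -1.
Column maxima: East → 4, West → 10; minimax = 4.
-1 ≠ 4, so there is no saddle point; optimal play is mixed.
Let the inspector play Day with probability p. Expected payoff against East: 4p + (-1)(1−p) = 5p − 1; against West: (-5)p + 10(1−p) = −15p + 10.
Setting these equal: 5p − 1 = −15p + 10 ⇒ 20p = 11 ⇒ p = 11/20, and the value is (5)·(11/20) − 1 = 7/4.
For the smuggler: with q = P(East), equating Day's and Night's payoffs gives 9q − 5 = −11q + 10 ⇒ q = 3/4.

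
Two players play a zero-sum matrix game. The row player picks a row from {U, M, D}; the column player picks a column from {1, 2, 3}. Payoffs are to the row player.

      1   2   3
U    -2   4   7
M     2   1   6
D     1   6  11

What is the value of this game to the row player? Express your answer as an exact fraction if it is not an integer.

Row minima: U → -2, M → 1, D → 1; maximin = 1.
Column maxima: 1 → 2, 2 → 6, 3 → 11; minimax = 2.
1 ≠ 2, so there is no saddle point; optimal play is mixed.
U is strictly dominated by D, so the row player never plays it.
3 is strictly dominated by 1 (it gives the row player strictly more in every row), so the column player never plays it.
On the remaining 2×2 (M, D vs 1, 2):
Let the row player play M with probability p. Expected payoff against 1: 2p + 1(1−p) = p + 1; against 2: 1p + 6(1−p) = −5p + 6.
Setting these equal: p + 1 = −5p + 6 ⇒ 6p = 5 ⇒ p = 5/6, and the value is (1)·(5/6) + 1 = 11/6.
For the column player: with q = P(1), equating M's and D's payoffs gives q + 1 = −5q + 6 ⇒ q = 5/6.

11/6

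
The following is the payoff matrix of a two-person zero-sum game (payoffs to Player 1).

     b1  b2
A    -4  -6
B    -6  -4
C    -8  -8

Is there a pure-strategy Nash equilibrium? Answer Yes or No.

Row minima: A → -6, B → -6, C → -8; maximin = -6.
Column maxima: b1 → -4, b2 → -4; minimax = -4.
-6 ≠ -4, so no pure-strategy equilibrium exists.

No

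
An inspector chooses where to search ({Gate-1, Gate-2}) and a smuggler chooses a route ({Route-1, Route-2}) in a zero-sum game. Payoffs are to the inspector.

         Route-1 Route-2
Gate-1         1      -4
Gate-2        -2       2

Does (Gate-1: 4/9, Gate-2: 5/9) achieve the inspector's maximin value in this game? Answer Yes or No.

Against Route-1 this mix gives (4/9)·1 + (5/9)·(-2) = -2/3.
Against Route-2 this mix gives (4/9)·(-4) + (5/9)·2 = -2/3.
All of the smuggler's active replies (Route-1, Route-2) yield -2/3, and no column does worse for the inspector. The mix makes the smuggler indifferent and guarantees -2/3, so it is optimal.

Yes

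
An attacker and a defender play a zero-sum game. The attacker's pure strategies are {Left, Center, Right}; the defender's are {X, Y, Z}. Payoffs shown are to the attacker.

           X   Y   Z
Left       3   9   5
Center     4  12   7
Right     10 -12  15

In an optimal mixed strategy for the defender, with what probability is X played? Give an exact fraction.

Row minima: Left → 3, Center → 4, Right → -12; maximin = 4.
Column maxima: X → 10, Y → 12, Z → 15; minimax = 10.
4 ≠ 10, so there is no saddle point; optimal play is mixed.
Left is strictly dominated by Center, so the attacker never plays it.
Z is strictly dominated by X (it gives the attacker strictly more in every row), so the defender never plays it.
On the remaining 2×2 (Center, Right vs X, Y):
Let the attacker play Center with probability p. Expected payoff against X: 4p + 10(1−p) = −6p + 10; against Y: 12p + (-12)(1−p) = 24p − 12.
Setting these equal: −6p + 10 = 24p − 12 ⇒ −30p = -22 ⇒ p = 11/15, and the value is (-6)·(11/15) + 10 = 28/5.
For the defender: with q = P(X), equating Center's and Right's payoffs gives −8q + 12 = 22q − 12 ⇒ q = 4/5.

4/5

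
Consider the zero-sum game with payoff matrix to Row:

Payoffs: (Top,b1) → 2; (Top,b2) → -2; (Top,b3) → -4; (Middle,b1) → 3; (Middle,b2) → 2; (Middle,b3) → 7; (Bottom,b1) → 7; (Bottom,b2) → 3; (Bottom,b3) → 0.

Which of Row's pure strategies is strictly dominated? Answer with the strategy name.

Middle gives a strictly higher payoff than Top against every column: 3 > 2, 2 > -2, 7 > -4.
So Top is strictly dominated and Row never plays it.

Top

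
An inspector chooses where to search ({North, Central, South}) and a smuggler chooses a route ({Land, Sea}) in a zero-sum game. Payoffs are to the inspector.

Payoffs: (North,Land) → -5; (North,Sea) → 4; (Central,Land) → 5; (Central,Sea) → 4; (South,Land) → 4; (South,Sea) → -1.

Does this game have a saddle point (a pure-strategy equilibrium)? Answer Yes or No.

Yes

Row minima: North → -5, Central → 4, South → -1; maximin = 4.
Column maxima: Land → 5, Sea → 4; minimax = 4.
maximin = minimax = 4, so a saddle point exists.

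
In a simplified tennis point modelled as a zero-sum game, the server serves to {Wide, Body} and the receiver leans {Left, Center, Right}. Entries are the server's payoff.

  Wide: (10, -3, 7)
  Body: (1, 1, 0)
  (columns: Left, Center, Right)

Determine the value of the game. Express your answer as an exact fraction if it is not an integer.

7/11

Row minima: Wide → -3, Body → 0; maximin = 0.
Column maxima: Left → 10, Center → 1, Right → 7; minimax = 1.
0 ≠ 1, so there is no saddle point; optimal play is mixed.
Left is strictly dominated by Right (it gives the server strictly more in every row), so the receiver never plays it.
On the remaining 2×2 (Wide, Body vs Center, Right):
Let the server play Wide with probability p. Expected payoff against Center: (-3)p + 1(1−p) = −4p + 1; against Right: 7p + 0(1−p) = 7p.
Setting these equal: −4p + 1 = 7p ⇒ −11p = -1 ⇒ p = 1/11, and the value is (-4)·(1/11) + 1 = 7/11.
For the receiver: with q = P(Center), equating Wide's and Body's payoffs gives −10q + 7 = q ⇒ q = 7/11.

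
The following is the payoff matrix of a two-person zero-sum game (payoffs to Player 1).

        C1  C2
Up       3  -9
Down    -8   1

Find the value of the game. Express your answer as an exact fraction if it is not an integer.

Row minima: Up → -9, Down → -8; maximin = -8.
Column maxima: C1 → 3, C2 → 1; minimax = 1.
-8 ≠ 1, so there is no saddle point; optimal play is mixed.
Let Player 1 play Up with probability p. Expected payoff against C1: 3p + (-8)(1−p) = 11p − 8; against C2: (-9)p + 1(1−p) = −10p + 1.
Setting these equal: 11p − 8 = −10p + 1 ⇒ 21p = 9 ⇒ p = 3/7, and the value is (11)·(3/7) − 8 = -23/7.
For Player 2: with q = P(C1), equating Up's and Down's payoffs gives 12q − 9 = −9q + 1 ⇒ q = 10/21.

-23/7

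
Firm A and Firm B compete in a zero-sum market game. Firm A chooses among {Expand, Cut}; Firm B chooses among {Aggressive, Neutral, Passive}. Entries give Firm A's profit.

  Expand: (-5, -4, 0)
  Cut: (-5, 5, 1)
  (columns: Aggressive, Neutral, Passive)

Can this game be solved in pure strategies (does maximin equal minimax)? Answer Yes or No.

Yes

Row minima: Expand → -5, Cut → -5; maximin = -5.
Column maxima: Aggressive → -5, Neutral → 5, Passive → 1; minimax = -5.
maximin = minimax = -5, so a saddle point exists.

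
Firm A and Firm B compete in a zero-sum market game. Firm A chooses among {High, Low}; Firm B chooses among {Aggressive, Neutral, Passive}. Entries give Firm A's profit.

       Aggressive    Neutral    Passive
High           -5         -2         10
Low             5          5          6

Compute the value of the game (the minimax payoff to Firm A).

Row minima: High → -5, Low → 5; maximin = 5.
Column maxima: Aggressive → 5, Neutral → 5, Passive → 10; minimax = 5.
Since maximin = minimax = 5, there is a saddle point and the value is 5.

5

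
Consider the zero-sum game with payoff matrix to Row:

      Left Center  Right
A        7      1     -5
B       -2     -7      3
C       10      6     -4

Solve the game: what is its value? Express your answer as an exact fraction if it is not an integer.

-1/2

Row minima: A → -5, B → -7, C → -4; maximin = -4.
Column maxima: Left → 10, Center → 6, Right → 3; minimax = 3.
-4 ≠ 3, so there is no saddle point; optimal play is mixed.
A is strictly dominated by C, so Row never plays it.
Left is strictly dominated by Center (it gives Row strictly more in every row), so Column never plays it.
On the remaining 2×2 (B, C vs Center, Right):
Let Row play B with probability p. Expected payoff against Center: (-7)p + 6(1−p) = −13p + 6; against Right: 3p + (-4)(1−p) = 7p − 4.
Setting these equal: −13p + 6 = 7p − 4 ⇒ −20p = -10 ⇒ p = 1/2, and the value is (-13)·(1/2) + 6 = -1/2.
For Column: with q = P(Center), equating B's and C's payoffs gives −10q + 3 = 10q − 4 ⇒ q = 7/20.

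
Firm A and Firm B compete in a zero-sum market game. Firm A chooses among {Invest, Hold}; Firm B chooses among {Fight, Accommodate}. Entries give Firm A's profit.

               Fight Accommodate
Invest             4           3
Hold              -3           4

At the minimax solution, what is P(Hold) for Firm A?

1/8

Row minima: Invest → 3, Hold → -3; maximin = 3.
Column maxima: Fight → 4, Accommodate → 4; minimax = 4.
3 ≠ 4, so there is no saddle point; optimal play is mixed.
Let Firm A play Invest with probability p. Expected payoff against Fight: 4p + (-3)(1−p) = 7p − 3; against Accommodate: 3p + 4(1−p) = −p + 4.
Setting these equal: 7p − 3 = −p + 4 ⇒ 8p = 7 ⇒ p = 7/8, and the value is (7)·(7/8) − 3 = 25/8.
For Firm B: with q = P(Fight), equating Invest's and Hold's payoffs gives q + 3 = −7q + 4 ⇒ q = 1/8.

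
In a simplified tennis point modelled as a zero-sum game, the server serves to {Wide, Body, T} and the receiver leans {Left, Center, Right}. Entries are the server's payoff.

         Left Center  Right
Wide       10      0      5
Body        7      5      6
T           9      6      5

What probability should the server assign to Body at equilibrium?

1/2

Row minima: Wide → 0, Body → 5, T → 5; maximin = 5.
Column maxima: Left → 10, Center → 6, Right → 6; minimax = 6.
5 ≠ 6, so there is no saddle point; optimal play is mixed.
Left is strictly dominated by Center (it gives the server strictly more in every row), so the receiver never plays it.
With Left eliminated, Wide is strictly dominated by Body (Body gives the server strictly more in every remaining column), so the server never plays it.
On the remaining 2×2 (Body, T vs Center, Right):
Let the server play Body with probability p. Expected payoff against Center: 5p + 6(1−p) = −p + 6; against Right: 6p + 5(1−p) = p + 5.
Setting these equal: −p + 6 = p + 5 ⇒ −2p = -1 ⇒ p = 1/2, and the value is (-1)·(1/2) + 6 = 11/2.
For the receiver: with q = P(Center), equating Body's and T's payoffs gives −q + 6 = q + 5 ⇒ q = 1/2.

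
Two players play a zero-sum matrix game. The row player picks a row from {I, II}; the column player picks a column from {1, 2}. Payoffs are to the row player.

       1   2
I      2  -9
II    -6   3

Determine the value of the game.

Row minima: I → -9, II → -6; maximin = -6.
Column maxima: 1 → 2, 2 → 3; minimax = 2.
-6 ≠ 2, so there is no saddle point; optimal play is mixed.
Let the row player play I with probability p. Expected payoff against 1: 2p + (-6)(1−p) = 8p − 6; against 2: (-9)p + 3(1−p) = −12p + 3.
Setting these equal: 8p − 6 = −12p + 3 ⇒ 20p = 9 ⇒ p = 9/20, and the value is (8)·(9/20) − 6 = -12/5.
For the column player: with q = P(1), equating I's and II's payoffs gives 11q − 9 = −9q + 3 ⇒ q = 3/5.

-12/5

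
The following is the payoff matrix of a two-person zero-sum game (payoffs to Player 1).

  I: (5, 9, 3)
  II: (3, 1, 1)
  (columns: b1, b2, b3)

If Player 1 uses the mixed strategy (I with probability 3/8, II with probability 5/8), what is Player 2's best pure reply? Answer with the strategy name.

b3

If Player 2 plays b1, Player 1's expected payoff is (3/8)·5 + (5/8)·3 = 15/4.
If Player 2 plays b2, Player 1's expected payoff is (3/8)·9 + (5/8)·1 = 4.
If Player 2 plays b3, Player 1's expected payoff is (3/8)·3 + (5/8)·1 = 7/4.
Player 2 minimizes Player 1's payoff; the smallest is 7/4, so the best response is b3.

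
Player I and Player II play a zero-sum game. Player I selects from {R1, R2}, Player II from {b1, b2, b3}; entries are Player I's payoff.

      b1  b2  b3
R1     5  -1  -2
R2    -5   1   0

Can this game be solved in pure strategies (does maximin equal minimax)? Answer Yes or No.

Row minima: R1 → -2, R2 → -5; maximin = -2.
Column maxima: b1 → 5, b2 → 1, b3 → 0; minimax = 0.
-2 ≠ 0, so no pure-strategy equilibrium exists.

No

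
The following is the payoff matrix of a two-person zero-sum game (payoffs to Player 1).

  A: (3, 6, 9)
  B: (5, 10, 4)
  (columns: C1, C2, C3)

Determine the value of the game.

Row minima: A → 3, B → 4; maximin = 4.
Column maxima: C1 → 5, C2 → 10, C3 → 9; minimax = 5.
4 ≠ 5, so there is no saddle point; optimal play is mixed.
C2 is strictly dominated by C1 (it gives Player 1 strictly more in every row), so Player 2 never plays it.
On the remaining 2×2 (A, B vs C1, C3):
Let Player 1 play A with probability p. Expected payoff against C1: 3p + 5(1−p) = −2p + 5; against C3: 9p + 4(1−p) = 5p + 4.
Setting these equal: −2p + 5 = 5p + 4 ⇒ −7p = -1 ⇒ p = 1/7, and the value is (-2)·(1/7) + 5 = 33/7.
For Player 2: with q = P(C1), equating A's and B's payoffs gives −6q + 9 = q + 4 ⇒ q = 5/7.

33/7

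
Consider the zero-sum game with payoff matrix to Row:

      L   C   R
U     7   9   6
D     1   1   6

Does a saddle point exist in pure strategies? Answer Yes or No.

Yes

Row minima: U → 6, D → 1; maximin = 6.
Column maxima: L → 7, C → 9, R → 6; minimax = 6.
maximin = minimax = 6, so a saddle point exists.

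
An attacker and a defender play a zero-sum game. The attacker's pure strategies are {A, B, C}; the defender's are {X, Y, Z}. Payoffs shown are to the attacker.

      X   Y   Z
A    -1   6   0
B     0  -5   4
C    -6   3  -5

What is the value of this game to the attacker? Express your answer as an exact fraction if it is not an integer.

-5/12

Row minima: A → -1, B → -5, C → -6; maximin = -1.
Column maxima: X → 0, Y → 6, Z → 4; minimax = 0.
-1 ≠ 0, so there is no saddle point; optimal play is mixed.
C is strictly dominated by A, so the attacker never plays it.
Z is strictly dominated by X (it gives the attacker strictly more in every row), so the defender never plays it.
On the remaining 2×2 (A, B vs X, Y):
Let the attacker play A with probability p. Expected payoff against X: (-1)p + 0(1−p) = −p; against Y: 6p + (-5)(1−p) = 11p − 5.
Setting these equal: −p = 11p − 5 ⇒ −12p = -5 ⇒ p = 5/12, and the value is (-1)·(5/12) = -5/12.
For the defender: with q = P(X), equating A's and B's payoffs gives −7q + 6 = 5q − 5 ⇒ q = 11/12.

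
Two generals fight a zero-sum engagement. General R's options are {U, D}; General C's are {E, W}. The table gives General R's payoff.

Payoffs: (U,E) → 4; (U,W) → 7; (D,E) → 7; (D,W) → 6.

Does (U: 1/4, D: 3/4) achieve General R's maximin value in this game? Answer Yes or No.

Against E this mix gives (1/4)·4 + (3/4)·7 = 25/4.
Against W this mix gives (1/4)·7 + (3/4)·6 = 25/4.
All of General C's active replies (E, W) yield 25/4, and no column does worse for General R. The mix makes General C indifferent and guarantees 25/4, so it is optimal.

Yes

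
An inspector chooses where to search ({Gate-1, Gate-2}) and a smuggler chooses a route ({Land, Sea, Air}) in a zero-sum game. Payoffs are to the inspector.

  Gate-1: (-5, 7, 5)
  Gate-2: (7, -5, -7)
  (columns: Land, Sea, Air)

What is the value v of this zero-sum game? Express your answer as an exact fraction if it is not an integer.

0

Row minima: Gate-1 → -5, Gate-2 → -7; maximin = -5.
Column maxima: Land → 7, Sea → 7, Air → 5; minimax = 5.
-5 ≠ 5, so there is no saddle point; optimal play is mixed.
Sea is strictly dominated by Air (it gives the inspector strictly more in every row), so the smuggler never plays it.
On the remaining 2×2 (Gate-1, Gate-2 vs Land, Air):
Let the inspector play Gate-1 with probability p. Expected payoff against Land: (-5)p + 7(1−p) = −12p + 7; against Air: 5p + (-7)(1−p) = 12p − 7.
Setting these equal: −12p + 7 = 12p − 7 ⇒ −24p = -14 ⇒ p = 7/12, and the value is (-12)·(7/12) + 7 = 0.
For the smuggler: with q = P(Land), equating Gate-1's and Gate-2's payoffs gives −10q + 5 = 14q − 7 ⇒ q = 1/2.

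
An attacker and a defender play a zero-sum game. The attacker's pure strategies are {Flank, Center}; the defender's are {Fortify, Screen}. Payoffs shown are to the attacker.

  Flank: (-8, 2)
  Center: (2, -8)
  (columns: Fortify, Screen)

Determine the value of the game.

Row minima: Flank → -8, Center → -8; maximin = -8.
Column maxima: Fortify → 2, Screen → 2; minimax = 2.
-8 ≠ 2, so there is no saddle point; optimal play is mixed.
Let the attacker play Flank with probability p. Expected payoff against Fortify: (-8)p + 2(1−p) = −10p + 2; against Screen: 2p + (-8)(1−p) = 10p − 8.
Setting these equal: −10p + 2 = 10p − 8 ⇒ −20p = -10 ⇒ p = 1/2, and the value is (-10)·(1/2) + 2 = -3.
For the defender: with q = P(Fortify), equating Flank's and Center's payoffs gives −10q + 2 = 10q − 8 ⇒ q = 1/2.

-3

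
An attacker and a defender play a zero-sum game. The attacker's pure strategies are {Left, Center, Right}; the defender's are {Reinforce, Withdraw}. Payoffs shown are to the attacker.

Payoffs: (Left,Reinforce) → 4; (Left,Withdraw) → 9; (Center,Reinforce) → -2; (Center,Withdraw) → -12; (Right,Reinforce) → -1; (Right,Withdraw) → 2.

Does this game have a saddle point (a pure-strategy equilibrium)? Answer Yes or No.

Row minima: Left → 4, Center → -12, Right → -1; maximin = 4.
Column maxima: Reinforce → 4, Withdraw → 9; minimax = 4.
maximin = minimax = 4, so a saddle point exists.

Yes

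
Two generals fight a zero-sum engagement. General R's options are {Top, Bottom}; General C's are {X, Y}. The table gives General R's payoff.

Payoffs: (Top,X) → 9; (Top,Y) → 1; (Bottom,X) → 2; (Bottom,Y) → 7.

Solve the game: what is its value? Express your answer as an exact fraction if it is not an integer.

61/13

Row minima: Top → 1, Bottom → 2; maximin = 2.
Column maxima: X → 9, Y → 7; minimax = 7.
2 ≠ 7, so there is no saddle point; optimal play is mixed.
Let General R play Top with probability p. Expected payoff against X: 9p + 2(1−p) = 7p + 2; against Y: 1p + 7(1−p) = −6p + 7.
Setting these equal: 7p + 2 = −6p + 7 ⇒ 13p = 5 ⇒ p = 5/13, and the value is (7)·(5/13) + 2 = 61/13.
For General C: with q = P(X), equating Top's and Bottom's payoffs gives 8q + 1 = −5q + 7 ⇒ q = 6/13.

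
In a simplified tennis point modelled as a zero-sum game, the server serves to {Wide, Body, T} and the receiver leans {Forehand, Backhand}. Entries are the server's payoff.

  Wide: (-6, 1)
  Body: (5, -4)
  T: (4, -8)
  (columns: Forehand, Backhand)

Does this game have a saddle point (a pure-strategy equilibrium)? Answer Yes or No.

Row minima: Wide → -6, Body → -4, T → -8; maximin = -4.
Column maxima: Forehand → 5, Backhand → 1; minimax = 1.
-4 ≠ 1, so no pure-strategy equilibrium exists.

No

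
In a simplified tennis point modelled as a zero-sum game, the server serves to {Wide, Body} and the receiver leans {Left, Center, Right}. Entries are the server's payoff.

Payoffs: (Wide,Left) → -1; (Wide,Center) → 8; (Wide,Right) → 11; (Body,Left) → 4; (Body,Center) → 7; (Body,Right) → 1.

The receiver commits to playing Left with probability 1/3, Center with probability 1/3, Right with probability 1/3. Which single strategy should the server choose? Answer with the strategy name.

Wide

Expected payoff of Wide: (1/3)·(-1) + (1/3)·8 + (1/3)·11 = 6.
Expected payoff of Body: (1/3)·4 + (1/3)·7 + (1/3)·1 = 4.
The largest is 6, so the server's best response is Wide.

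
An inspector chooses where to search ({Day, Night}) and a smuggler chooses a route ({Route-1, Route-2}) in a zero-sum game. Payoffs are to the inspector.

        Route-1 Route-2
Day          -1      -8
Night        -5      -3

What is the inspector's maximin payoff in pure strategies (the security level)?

-5

Row minima: Day → -8, Night → -5.
The best of these is -5.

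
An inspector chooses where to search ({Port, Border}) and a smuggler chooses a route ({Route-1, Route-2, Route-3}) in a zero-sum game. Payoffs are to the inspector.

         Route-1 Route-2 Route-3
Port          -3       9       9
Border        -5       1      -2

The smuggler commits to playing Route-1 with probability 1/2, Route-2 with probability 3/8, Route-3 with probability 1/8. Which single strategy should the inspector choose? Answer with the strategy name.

Expected payoff of Port: (1/2)·(-3) + (3/8)·9 + (1/8)·9 = 3.
Expected payoff of Border: (1/2)·(-5) + (3/8)·1 + (1/8)·(-2) = -19/8.
The largest is 3, so the inspector's best response is Port.

Port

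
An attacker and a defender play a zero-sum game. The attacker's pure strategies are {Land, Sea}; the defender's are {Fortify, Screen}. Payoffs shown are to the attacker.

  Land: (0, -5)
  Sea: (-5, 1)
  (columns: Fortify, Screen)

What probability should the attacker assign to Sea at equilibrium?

Row minima: Land → -5, Sea → -5; maximin = -5.
Column maxima: Fortify → 0, Screen → 1; minimax = 0.
-5 ≠ 0, so there is no saddle point; optimal play is mixed.
Let the attacker play Land with probability p. Expected payoff against Fortify: 0p + (-5)(1−p) = 5p − 5; against Screen: (-5)p + 1(1−p) = −6p + 1.
Setting these equal: 5p − 5 = −6p + 1 ⇒ 11p = 6 ⇒ p = 6/11, and the value is (5)·(6/11) − 5 = -25/11.
For the defender: with q = P(Fortify), equating Land's and Sea's payoffs gives 5q − 5 = −6q + 1 ⇒ q = 6/11.

5/11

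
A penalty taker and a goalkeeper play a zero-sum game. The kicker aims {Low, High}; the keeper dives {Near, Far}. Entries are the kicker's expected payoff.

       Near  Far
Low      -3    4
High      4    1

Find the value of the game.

Row minima: Low → -3, High → 1; maximin = 1.
Column maxima: Near → 4, Far → 4; minimax = 4.
1 ≠ 4, so there is no saddle point; optimal play is mixed.
Let the kicker play Low with probability p. Expected payoff against Near: (-3)p + 4(1−p) = −7p + 4; against Far: 4p + 1(1−p) = 3p + 1.
Setting these equal: −7p + 4 = 3p + 1 ⇒ −10p = -3 ⇒ p = 3/10, and the value is (-7)·(3/10) + 4 = 19/10.
For the keeper: with q = P(Near), equating Low's and High's payoffs gives −7q + 4 = 3q + 1 ⇒ q = 3/10.

19/10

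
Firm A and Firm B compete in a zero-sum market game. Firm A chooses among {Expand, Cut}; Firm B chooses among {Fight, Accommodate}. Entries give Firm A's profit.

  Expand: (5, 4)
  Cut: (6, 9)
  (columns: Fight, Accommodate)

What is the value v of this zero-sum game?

6

Row minima: Expand → 4, Cut → 6; maximin = 6.
Column maxima: Fight → 6, Accommodate → 9; minimax = 6.
Since maximin = minimax = 6, there is a saddle point and the value is 6.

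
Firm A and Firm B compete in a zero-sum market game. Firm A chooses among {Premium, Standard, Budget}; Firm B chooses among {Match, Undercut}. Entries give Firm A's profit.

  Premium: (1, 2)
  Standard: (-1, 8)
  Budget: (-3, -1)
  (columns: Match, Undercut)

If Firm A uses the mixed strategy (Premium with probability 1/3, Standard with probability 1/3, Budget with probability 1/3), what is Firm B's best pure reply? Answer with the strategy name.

If Firm B plays Match, Firm A's expected payoff is (1/3)·1 + (1/3)·(-1) + (1/3)·(-3) = -1.
If Firm B plays Undercut, Firm A's expected payoff is (1/3)·2 + (1/3)·8 + (1/3)·(-1) = 3.
Firm B minimizes Firm A's payoff; the smallest is -1, so the best response is Match.

Match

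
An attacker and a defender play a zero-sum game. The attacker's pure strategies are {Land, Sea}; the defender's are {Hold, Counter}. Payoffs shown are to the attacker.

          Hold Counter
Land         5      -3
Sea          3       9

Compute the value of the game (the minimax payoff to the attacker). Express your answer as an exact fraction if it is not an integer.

27/7

Row minima: Land → -3, Sea → 3; maximin = 3.
Column maxima: Hold → 5, Counter → 9; minimax = 5.
3 ≠ 5, so there is no saddle point; optimal play is mixed.
Let the attacker play Land with probability p. Expected payoff against Hold: 5p + 3(1−p) = 2p + 3; against Counter: (-3)p + 9(1−p) = −12p + 9.
Setting these equal: 2p + 3 = −12p + 9 ⇒ 14p = 6 ⇒ p = 3/7, and the value is (2)·(3/7) + 3 = 27/7.
For the defender: with q = P(Hold), equating Land's and Sea's payoffs gives 8q − 3 = −6q + 9 ⇒ q = 6/7.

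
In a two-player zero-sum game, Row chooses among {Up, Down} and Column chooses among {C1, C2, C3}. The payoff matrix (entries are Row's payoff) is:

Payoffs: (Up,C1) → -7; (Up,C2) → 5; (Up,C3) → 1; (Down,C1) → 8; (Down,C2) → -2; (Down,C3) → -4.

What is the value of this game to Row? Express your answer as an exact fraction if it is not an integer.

-1

Row minima: Up → -7, Down → -4; maximin = -4.
Column maxima: C1 → 8, C2 → 5, C3 → 1; minimax = 1.
-4 ≠ 1, so there is no saddle point; optimal play is mixed.
C2 is strictly dominated by C3 (it gives Row strictly more in every row), so Column never plays it.
On the remaining 2×2 (Up, Down vs C1, C3):
Let Row play Up with probability p. Expected payoff against C1: (-7)p + 8(1−p) = −15p + 8; against C3: 1p + (-4)(1−p) = 5p − 4.
Setting these equal: −15p + 8 = 5p − 4 ⇒ −20p = -12 ⇒ p = 3/5, and the value is (-15)·(3/5) + 8 = -1.
For Column: with q = P(C1), equating Up's and Down's payoffs gives −8q + 1 = 12q − 4 ⇒ q = 1/4.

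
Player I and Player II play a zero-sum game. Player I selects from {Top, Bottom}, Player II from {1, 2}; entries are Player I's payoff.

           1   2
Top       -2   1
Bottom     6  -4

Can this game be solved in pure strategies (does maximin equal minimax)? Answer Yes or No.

Row minima: Top → -2, Bottom → -4; maximin = -2.
Column maxima: 1 → 6, 2 → 1; minimax = 1.
-2 ≠ 1, so no pure-strategy equilibrium exists.

No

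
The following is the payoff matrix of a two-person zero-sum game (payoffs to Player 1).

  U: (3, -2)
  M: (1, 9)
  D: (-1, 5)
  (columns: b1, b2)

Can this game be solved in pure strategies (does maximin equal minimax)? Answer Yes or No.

Row minima: U → -2, M → 1, D → -1; maximin = 1.
Column maxima: b1 → 3, b2 → 9; minimax = 3.
1 ≠ 3, so no pure-strategy equilibrium exists.

No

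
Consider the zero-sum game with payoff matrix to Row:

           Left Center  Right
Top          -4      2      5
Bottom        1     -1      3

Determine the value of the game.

-1/4

Row minima: Top → -4, Bottom → -1; maximin = -1.
Column maxima: Left → 1, Center → 2, Right → 5; minimax = 1.
-1 ≠ 1, so there is no saddle point; optimal play is mixed.
Right is strictly dominated by Left (it gives Row strictly more in every row), so Column never plays it.
On the remaining 2×2 (Top, Bottom vs Left, Center):
Let Row play Top with probability p. Expected payoff against Left: (-4)p + 1(1−p) = −5p + 1; against Center: 2p + (-1)(1−p) = 3p − 1.
Setting these equal: −5p + 1 = 3p − 1 ⇒ −8p = -2 ⇒ p = 1/4, and the value is (-5)·(1/4) + 1 = -1/4.
For Column: with q = P(Left), equating Top's and Bottom's payoffs gives −6q + 2 = 2q − 1 ⇒ q = 3/8.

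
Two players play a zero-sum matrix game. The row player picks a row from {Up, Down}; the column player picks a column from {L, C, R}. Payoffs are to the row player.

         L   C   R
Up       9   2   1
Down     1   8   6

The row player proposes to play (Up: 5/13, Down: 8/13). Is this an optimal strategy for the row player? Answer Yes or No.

Against L this mix gives (5/13)·9 + (8/13)·1 = 53/13.
Against C this mix gives (5/13)·2 + (8/13)·8 = 74/13.
Against R this mix gives (5/13)·1 + (8/13)·6 = 53/13.
All of the column player's active replies (L, R) yield 53/13, and no column does worse for the row player. The mix makes the column player indifferent and guarantees 53/13, so it is optimal.

Yes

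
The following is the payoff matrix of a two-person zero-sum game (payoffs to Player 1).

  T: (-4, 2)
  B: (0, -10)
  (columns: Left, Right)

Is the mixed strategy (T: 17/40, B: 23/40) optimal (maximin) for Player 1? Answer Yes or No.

No

Against Left this mix gives (17/40)·(-4) + (23/40)·0 = -17/10.
Against Right this mix gives (17/40)·2 + (23/40)·(-10) = -49/10.
Player 2 will play Right, holding Player 1 to -49/10. Shifting weight toward the row that does better against Right would raise this floor (the equalizing mix achieves -5/2 against both Right and Left), so the proposed strategy is not optimal.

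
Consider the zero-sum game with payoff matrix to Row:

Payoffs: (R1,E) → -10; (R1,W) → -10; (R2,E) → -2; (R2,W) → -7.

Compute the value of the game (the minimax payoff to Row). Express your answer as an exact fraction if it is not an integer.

-7

Row minima: R1 → -10, R2 → -7; maximin = -7.
Column maxima: E → -2, W → -7; minimax = -7.
Since maximin = minimax = -7, there is a saddle point and the value is -7.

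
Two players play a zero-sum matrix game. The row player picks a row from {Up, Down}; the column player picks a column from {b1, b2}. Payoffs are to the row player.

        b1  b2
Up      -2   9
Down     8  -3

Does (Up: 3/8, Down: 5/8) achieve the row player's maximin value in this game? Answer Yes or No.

No

Against b1 this mix gives (3/8)·(-2) + (5/8)·8 = 17/4.
Against b2 this mix gives (3/8)·9 + (5/8)·(-3) = 3/2.
The column player will play b2, holding the row player to 3/2. Shifting weight toward the row that does better against b2 would raise this floor (the equalizing mix achieves 3 against both b2 and b1), so the proposed strategy is not optimal.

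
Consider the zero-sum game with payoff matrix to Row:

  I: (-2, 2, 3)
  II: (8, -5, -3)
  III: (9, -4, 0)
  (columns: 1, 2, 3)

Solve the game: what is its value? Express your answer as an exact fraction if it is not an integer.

10/17

Row minima: I → -2, II → -5, III → -4; maximin = -2.
Column maxima: 1 → 9, 2 → 2, 3 → 3; minimax = 2.
-2 ≠ 2, so there is no saddle point; optimal play is mixed.
II is strictly dominated by III, so Row never plays it.
3 is strictly dominated by 2 (it gives Row strictly more in every row), so Column never plays it.
On the remaining 2×2 (I, III vs 1, 2):
Let Row play I with probability p. Expected payoff against 1: (-2)p + 9(1−p) = −11p + 9; against 2: 2p + (-4)(1−p) = 6p − 4.
Setting these equal: −11p + 9 = 6p − 4 ⇒ −17p = -13 ⇒ p = 13/17, and the value is (-11)·(13/17) + 9 = 10/17.
For Column: with q = P(1), equating I's and III's payoffs gives −4q + 2 = 13q − 4 ⇒ q = 6/17.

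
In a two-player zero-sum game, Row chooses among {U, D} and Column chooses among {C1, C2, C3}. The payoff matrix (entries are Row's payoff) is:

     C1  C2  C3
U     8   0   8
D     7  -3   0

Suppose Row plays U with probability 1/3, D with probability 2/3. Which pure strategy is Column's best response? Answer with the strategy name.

If Column plays C1, Row's expected payoff is (1/3)·8 + (2/3)·7 = 22/3.
If Column plays C2, Row's expected payoff is (1/3)·0 + (2/3)·(-3) = -2.
If Column plays C3, Row's expected payoff is (1/3)·8 + (2/3)·0 = 8/3.
Column minimizes Row's payoff; the smallest is -2, so the best response is C2.

C2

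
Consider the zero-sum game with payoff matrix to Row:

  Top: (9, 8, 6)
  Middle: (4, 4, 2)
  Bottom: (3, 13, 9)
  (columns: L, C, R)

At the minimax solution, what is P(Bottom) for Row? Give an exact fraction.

Row minima: Top → 6, Middle → 2, Bottom → 3; maximin = 6.
Column maxima: L → 9, C → 13, R → 9; minimax = 9.
6 ≠ 9, so there is no saddle point; optimal play is mixed.
Middle is strictly dominated by Top, so Row never plays it.
C is strictly dominated by R (it gives Row strictly more in every row), so Column never plays it.
On the remaining 2×2 (Top, Bottom vs L, R):
Let Row play Top with probability p. Expected payoff against L: 9p + 3(1−p) = 6p + 3; against R: 6p + 9(1−p) = −3p + 9.
Setting these equal: 6p + 3 = −3p + 9 ⇒ 9p = 6 ⇒ p = 2/3, and the value is (6)·(2/3) + 3 = 7.
For Column: with q = P(L), equating Top's and Bottom's payoffs gives 3q + 6 = −6q + 9 ⇒ q = 1/3.

1/3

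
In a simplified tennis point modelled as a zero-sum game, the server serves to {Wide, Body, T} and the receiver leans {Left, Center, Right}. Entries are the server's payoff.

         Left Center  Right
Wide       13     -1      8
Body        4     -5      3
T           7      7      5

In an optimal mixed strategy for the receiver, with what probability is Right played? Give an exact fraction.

Row minima: Wide → -1, Body → -5, T → 5; maximin = 5.
Column maxima: Left → 13, Center → 7, Right → 8; minimax = 7.
5 ≠ 7, so there is no saddle point; optimal play is mixed.
Body is strictly dominated by Wide, so the server never plays it.
Left is strictly dominated by Right (it gives the server strictly more in every row), so the receiver never plays it.
On the remaining 2×2 (Wide, T vs Center, Right):
Let the server play Wide with probability p. Expected payoff against Center: (-1)p + 7(1−p) = −8p + 7; against Right: 8p + 5(1−p) = 3p + 5.
Setting these equal: −8p + 7 = 3p + 5 ⇒ −11p = -2 ⇒ p = 2/11, and the value is (-8)·(2/11) + 7 = 61/11.
For the receiver: with q = P(Center), equating Wide's and T's payoffs gives −9q + 8 = 2q + 5 ⇒ q = 3/11.

8/11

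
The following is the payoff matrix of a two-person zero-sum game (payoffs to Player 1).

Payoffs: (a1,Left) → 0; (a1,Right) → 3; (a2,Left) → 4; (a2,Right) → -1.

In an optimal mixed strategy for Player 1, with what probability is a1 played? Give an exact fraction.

5/8

Row minima: a1 → 0, a2 → -1; maximin = 0.
Column maxima: Left → 4, Right → 3; minimax = 3.
0 ≠ 3, so there is no saddle point; optimal play is mixed.
Let Player 1 play a1 with probability p. Expected payoff against Left: 0p + 4(1−p) = −4p + 4; against Right: 3p + (-1)(1−p) = 4p − 1.
Setting these equal: −4p + 4 = 4p − 1 ⇒ −8p = -5 ⇒ p = 5/8, and the value is (-4)·(5/8) + 4 = 3/2.
For Player 2: with q = P(Left), equating a1's and a2's payoffs gives −3q + 3 = 5q − 1 ⇒ q = 1/2.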